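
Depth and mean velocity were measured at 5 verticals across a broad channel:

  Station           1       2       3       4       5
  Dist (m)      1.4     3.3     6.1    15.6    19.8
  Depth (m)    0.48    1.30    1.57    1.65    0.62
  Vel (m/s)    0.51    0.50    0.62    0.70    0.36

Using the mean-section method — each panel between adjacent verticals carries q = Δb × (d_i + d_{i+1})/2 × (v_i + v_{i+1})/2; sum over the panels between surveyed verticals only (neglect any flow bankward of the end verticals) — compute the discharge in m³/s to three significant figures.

15.7 m³/s

Panel 1-2: Δb = 1.9 m, d̄ = (0.48+1.30)/2 = 0.89, v̄ = (0.51+0.50)/2 = 0.505 → q = 1.9×0.89×0.505 = 0.8540 m³/s
Panel 2-3: Δb = 2.8 m, d̄ = (1.30+1.57)/2 = 1.435, v̄ = (0.50+0.62)/2 = 0.56 → q = 2.8×1.435×0.56 = 2.250 m³/s
Panel 3-4: Δb = 9.5 m, d̄ = (1.57+1.65)/2 = 1.61, v̄ = (0.62+0.70)/2 = 0.66 → q = 9.5×1.61×0.66 = 10.09 m³/s
Panel 4-5: Δb = 4.2 m, d̄ = (1.65+0.62)/2 = 1.135, v̄ = (0.70+0.36)/2 = 0.53 → q = 4.2×1.135×0.53 = 2.527 m³/s
Q = Σ q = 15.73 m³/s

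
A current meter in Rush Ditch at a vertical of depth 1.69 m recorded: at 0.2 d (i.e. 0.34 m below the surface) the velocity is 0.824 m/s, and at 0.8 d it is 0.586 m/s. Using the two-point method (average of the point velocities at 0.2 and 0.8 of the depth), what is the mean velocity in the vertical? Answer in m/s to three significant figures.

v̄ = (0.824 + 0.586) / 2 = 0.7050 m/s

0.705 m/s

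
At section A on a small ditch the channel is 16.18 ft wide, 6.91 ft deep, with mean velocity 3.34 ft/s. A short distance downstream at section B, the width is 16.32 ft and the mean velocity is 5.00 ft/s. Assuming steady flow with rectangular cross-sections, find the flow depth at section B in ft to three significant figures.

4.58 ft

Q = A₁V₁ = (16.18×6.91) × 3.34 = 373.4 ft³/s
d₂ = Q/(b₂ V₂) = 373.4/(16.32×5.00) = 4.576 ft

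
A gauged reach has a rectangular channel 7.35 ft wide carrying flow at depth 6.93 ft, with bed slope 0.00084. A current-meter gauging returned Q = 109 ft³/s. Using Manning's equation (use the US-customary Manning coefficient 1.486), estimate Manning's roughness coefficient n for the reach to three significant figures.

0.0361

A = b·y = 7.35 × 6.93 = 50.94 ft²
P = b + 2y = 7.35 + 2×6.93 = 21.21 ft
R = A/P = 50.94/21.21 = 2.401 ft
n = (1.486/Q)·A·R^(2/3)·S^(1/2) = (1.486/109) × 50.94 × 1.793 × 0.02898 = 0.03609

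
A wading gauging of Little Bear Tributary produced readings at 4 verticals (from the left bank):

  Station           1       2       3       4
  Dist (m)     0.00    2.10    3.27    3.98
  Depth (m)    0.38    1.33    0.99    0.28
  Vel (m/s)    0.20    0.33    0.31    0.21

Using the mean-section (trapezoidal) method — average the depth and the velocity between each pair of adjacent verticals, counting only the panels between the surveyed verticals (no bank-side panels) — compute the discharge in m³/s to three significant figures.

1.03 m³/s

Panel 1-2: Δb = 2.1 m, d̄ = (0.38+1.33)/2 = 0.855, v̄ = (0.20+0.33)/2 = 0.265 → q = 2.1×0.855×0.265 = 0.4758 m³/s
Panel 2-3: Δb = 1.17 m, d̄ = (1.33+0.99)/2 = 1.16, v̄ = (0.33+0.31)/2 = 0.32 → q = 1.17×1.16×0.32 = 0.4343 m³/s
Panel 3-4: Δb = 0.71 m, d̄ = (0.99+0.28)/2 = 0.635, v̄ = (0.31+0.21)/2 = 0.26 → q = 0.71×0.635×0.26 = 0.1172 m³/s
Q = Σ q = 1.027 m³/s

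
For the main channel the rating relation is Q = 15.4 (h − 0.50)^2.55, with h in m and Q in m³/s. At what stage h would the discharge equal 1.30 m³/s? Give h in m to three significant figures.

0.879 m

h − h₀ = (Q/C)^(1/b) = (1.30/15.4)^(1/2.55) = 0.3793 m
h = 0.50 + 0.3793 = 0.8793 m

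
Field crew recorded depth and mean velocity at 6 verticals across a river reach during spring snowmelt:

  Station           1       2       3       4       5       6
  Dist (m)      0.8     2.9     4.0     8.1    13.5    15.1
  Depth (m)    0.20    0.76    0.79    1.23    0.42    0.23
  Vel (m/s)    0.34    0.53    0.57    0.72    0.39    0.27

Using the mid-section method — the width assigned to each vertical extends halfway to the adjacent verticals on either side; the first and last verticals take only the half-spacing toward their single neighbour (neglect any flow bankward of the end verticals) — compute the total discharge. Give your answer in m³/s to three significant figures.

w_1 = (2.9 − 0.8)/2 = 1.05 m; q_1 = 0.34 × 0.20 × 1.05 = 0.07140 m³/s
w_2 = (4.0 − 0.8)/2 = 1.6 m; q_2 = 0.53 × 0.76 × 1.6 = 0.6445 m³/s
w_3 = (8.1 − 2.9)/2 = 2.6 m; q_3 = 0.57 × 0.79 × 2.6 = 1.171 m³/s
w_4 = (13.5 − 4.0)/2 = 4.75 m; q_4 = 0.72 × 1.23 × 4.75 = 4.207 m³/s
w_5 = (15.1 − 8.1)/2 = 3.5 m; q_5 = 0.39 × 0.42 × 3.5 = 0.5733 m³/s
w_6 = (15.1 − 13.5)/2 = 0.8 m; q_6 = 0.27 × 0.23 × 0.8 = 0.04968 m³/s
Q = Σ qᵢ = 6.716 m³/s

6.72 m³/s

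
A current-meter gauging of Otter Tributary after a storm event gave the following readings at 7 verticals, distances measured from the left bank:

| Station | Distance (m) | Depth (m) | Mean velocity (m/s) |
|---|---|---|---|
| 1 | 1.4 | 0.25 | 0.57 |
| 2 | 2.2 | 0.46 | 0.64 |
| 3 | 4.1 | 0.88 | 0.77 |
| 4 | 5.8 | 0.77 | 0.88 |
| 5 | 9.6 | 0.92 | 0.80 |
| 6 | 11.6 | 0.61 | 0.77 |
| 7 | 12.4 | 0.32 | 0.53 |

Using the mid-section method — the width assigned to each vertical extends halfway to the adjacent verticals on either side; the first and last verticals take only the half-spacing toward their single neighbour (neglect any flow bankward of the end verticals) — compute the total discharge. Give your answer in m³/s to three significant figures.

w_1 = (2.2 − 1.4)/2 = 0.4 m; q_1 = 0.57 × 0.25 × 0.4 = 0.05700 m³/s
w_2 = (4.1 − 1.4)/2 = 1.35 m; q_2 = 0.64 × 0.46 × 1.35 = 0.3974 m³/s
w_3 = (5.8 − 2.2)/2 = 1.8 m; q_3 = 0.77 × 0.88 × 1.8 = 1.220 m³/s
w_4 = (9.6 − 4.1)/2 = 2.75 m; q_4 = 0.88 × 0.77 × 2.75 = 1.863 m³/s
w_5 = (11.6 − 5.8)/2 = 2.9 m; q_5 = 0.80 × 0.92 × 2.9 = 2.134 m³/s
w_6 = (12.4 − 9.6)/2 = 1.4 m; q_6 = 0.77 × 0.61 × 1.4 = 0.6576 m³/s
w_7 = (12.4 − 11.6)/2 = 0.4 m; q_7 = 0.53 × 0.32 × 0.4 = 0.06784 m³/s
Q = Σ qᵢ = 6.397 m³/s

6.40 m³/s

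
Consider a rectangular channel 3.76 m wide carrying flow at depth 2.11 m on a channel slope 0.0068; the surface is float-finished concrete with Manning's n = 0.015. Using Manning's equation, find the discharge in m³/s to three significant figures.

43.4 m³/s

A = b·y = 3.76 × 2.11 = 7.934 m²
P = b + 2y = 3.76 + 2×2.11 = 7.980 m
R = A/P = 7.934/7.980 = 0.9942 m
Q = (1/n)·A·R^(2/3)·S^(1/2) = (1/0.015) × 7.934 × 0.9942^(2/3) × 0.0068^(1/2) = 43.45 m³/s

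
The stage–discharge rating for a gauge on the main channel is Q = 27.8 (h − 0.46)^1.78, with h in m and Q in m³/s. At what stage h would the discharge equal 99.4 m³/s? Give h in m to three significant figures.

2.51 m

h − h₀ = (Q/C)^(1/b) = (99.4/27.8)^(1/1.78) = 2.046 m
h = 0.46 + 2.046 = 2.506 m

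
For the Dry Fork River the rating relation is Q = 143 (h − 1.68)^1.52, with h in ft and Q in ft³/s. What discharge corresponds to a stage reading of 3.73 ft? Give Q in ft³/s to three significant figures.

Q = 143 × (3.73 − 1.68)^1.52 = 143 × 2.05^1.52 = 425.8 ft³/s

426 ft³/s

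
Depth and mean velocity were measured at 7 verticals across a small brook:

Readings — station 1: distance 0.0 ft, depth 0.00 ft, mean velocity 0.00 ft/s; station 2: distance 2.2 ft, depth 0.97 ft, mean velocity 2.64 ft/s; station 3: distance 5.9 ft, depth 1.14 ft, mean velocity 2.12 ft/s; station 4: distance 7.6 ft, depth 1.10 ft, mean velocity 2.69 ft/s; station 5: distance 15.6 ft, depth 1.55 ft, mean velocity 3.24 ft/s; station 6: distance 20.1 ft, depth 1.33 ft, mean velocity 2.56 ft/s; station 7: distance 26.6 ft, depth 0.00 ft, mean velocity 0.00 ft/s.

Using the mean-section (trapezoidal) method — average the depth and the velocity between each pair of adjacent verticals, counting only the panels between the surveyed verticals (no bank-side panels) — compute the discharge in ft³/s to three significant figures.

Panel 1-2: Δb = 2.2 ft, d̄ = (0.00+0.97)/2 = 0.485, v̄ = (0.00+2.64)/2 = 1.32 → q = 2.2×0.485×1.32 = 1.408 ft³/s
Panel 2-3: Δb = 3.7 ft, d̄ = (0.97+1.14)/2 = 1.055, v̄ = (2.64+2.12)/2 = 2.38 → q = 3.7×1.055×2.38 = 9.290 ft³/s
Panel 3-4: Δb = 1.7 ft, d̄ = (1.14+1.10)/2 = 1.12, v̄ = (2.12+2.69)/2 = 2.405 → q = 1.7×1.12×2.405 = 4.579 ft³/s
Panel 4-5: Δb = 8 ft, d̄ = (1.10+1.55)/2 = 1.325, v̄ = (2.69+3.24)/2 = 2.965 → q = 8×1.325×2.965 = 31.43 ft³/s
Panel 5-6: Δb = 4.5 ft, d̄ = (1.55+1.33)/2 = 1.44, v̄ = (3.24+2.56)/2 = 2.9 → q = 4.5×1.44×2.9 = 18.79 ft³/s
Panel 6-7: Δb = 6.5 ft, d̄ = (1.33+0.00)/2 = 0.665, v̄ = (2.56+0.00)/2 = 1.28 → q = 6.5×0.665×1.28 = 5.533 ft³/s
Q = Σ q = 71.03 ft³/s

71.0 ft³/s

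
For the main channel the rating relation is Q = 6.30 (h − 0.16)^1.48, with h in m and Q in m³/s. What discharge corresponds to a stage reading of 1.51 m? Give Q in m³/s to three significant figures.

Q = 6.30 × (1.51 − 0.16)^1.48 = 6.30 × 1.35^1.48 = 9.823 m³/s

9.82 m³/s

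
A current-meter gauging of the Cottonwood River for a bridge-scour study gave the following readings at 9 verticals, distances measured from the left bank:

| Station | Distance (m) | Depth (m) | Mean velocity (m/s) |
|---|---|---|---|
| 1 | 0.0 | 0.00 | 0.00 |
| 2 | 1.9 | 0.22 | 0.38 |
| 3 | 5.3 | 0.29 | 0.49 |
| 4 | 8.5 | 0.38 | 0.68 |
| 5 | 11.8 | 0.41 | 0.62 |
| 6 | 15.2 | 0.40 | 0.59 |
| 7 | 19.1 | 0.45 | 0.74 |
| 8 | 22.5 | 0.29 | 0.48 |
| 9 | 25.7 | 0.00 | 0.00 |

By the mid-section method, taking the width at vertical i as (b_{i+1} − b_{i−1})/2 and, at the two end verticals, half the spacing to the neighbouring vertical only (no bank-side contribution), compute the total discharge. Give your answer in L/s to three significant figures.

w_2 = (5.3 − 0.0)/2 = 2.65 m; q_2 = 0.38 × 0.22 × 2.65 = 0.2215 m³/s
w_3 = (8.5 − 1.9)/2 = 3.3 m; q_3 = 0.49 × 0.29 × 3.3 = 0.4689 m³/s
w_4 = (11.8 − 5.3)/2 = 3.25 m; q_4 = 0.68 × 0.38 × 3.25 = 0.8398 m³/s
w_5 = (15.2 − 8.5)/2 = 3.35 m; q_5 = 0.62 × 0.41 × 3.35 = 0.8516 m³/s
w_6 = (19.1 − 11.8)/2 = 3.65 m; q_6 = 0.59 × 0.40 × 3.65 = 0.8614 m³/s
w_7 = (22.5 − 15.2)/2 = 3.65 m; q_7 = 0.74 × 0.45 × 3.65 = 1.215 m³/s
w_8 = (25.7 − 19.1)/2 = 3.3 m; q_8 = 0.48 × 0.29 × 3.3 = 0.4594 m³/s
Stations 1, 9 contribute zero (depth or velocity is 0).
Q = Σ qᵢ = 4.918 m³/s
= 4.918 × 1000 = 4918 L/s

4920 L/s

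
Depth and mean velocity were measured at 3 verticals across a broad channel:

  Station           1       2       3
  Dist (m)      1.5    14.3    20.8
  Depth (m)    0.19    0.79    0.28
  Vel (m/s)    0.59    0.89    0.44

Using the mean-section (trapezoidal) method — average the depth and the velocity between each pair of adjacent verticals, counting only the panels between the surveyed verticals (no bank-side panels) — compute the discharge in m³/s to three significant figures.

6.95 m³/s

Panel 1-2: Δb = 12.8 m, d̄ = (0.19+0.79)/2 = 0.49, v̄ = (0.59+0.89)/2 = 0.74 → q = 12.8×0.49×0.74 = 4.641 m³/s
Panel 2-3: Δb = 6.5 m, d̄ = (0.79+0.28)/2 = 0.535, v̄ = (0.89+0.44)/2 = 0.665 → q = 6.5×0.535×0.665 = 2.313 m³/s
Q = Σ q = 6.954 m³/s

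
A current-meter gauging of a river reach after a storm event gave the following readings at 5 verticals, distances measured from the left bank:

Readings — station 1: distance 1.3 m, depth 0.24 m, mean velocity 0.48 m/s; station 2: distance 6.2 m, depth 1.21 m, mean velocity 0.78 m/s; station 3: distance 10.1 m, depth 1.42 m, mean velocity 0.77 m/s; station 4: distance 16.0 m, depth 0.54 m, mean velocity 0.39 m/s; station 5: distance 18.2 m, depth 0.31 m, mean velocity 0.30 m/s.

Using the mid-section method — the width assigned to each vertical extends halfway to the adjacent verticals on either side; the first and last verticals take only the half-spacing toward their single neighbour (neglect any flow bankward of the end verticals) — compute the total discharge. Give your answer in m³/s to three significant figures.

w_1 = (6.2 − 1.3)/2 = 2.45 m; q_1 = 0.48 × 0.24 × 2.45 = 0.2822 m³/s
w_2 = (10.1 − 1.3)/2 = 4.4 m; q_2 = 0.78 × 1.21 × 4.4 = 4.153 m³/s
w_3 = (16.0 − 6.2)/2 = 4.9 m; q_3 = 0.77 × 1.42 × 4.9 = 5.358 m³/s
w_4 = (18.2 − 10.1)/2 = 4.05 m; q_4 = 0.39 × 0.54 × 4.05 = 0.8529 m³/s
w_5 = (18.2 − 16.0)/2 = 1.1 m; q_5 = 0.30 × 0.31 × 1.1 = 0.1023 m³/s
Q = Σ qᵢ = 10.75 m³/s

10.7 m³/s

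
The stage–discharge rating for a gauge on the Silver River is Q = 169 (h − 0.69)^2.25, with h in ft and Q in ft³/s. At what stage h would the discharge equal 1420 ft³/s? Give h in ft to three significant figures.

3.27 ft

h − h₀ = (Q/C)^(1/b) = (1420/169)^(1/2.25) = 2.575 ft
h = 0.69 + 2.575 = 3.265 ft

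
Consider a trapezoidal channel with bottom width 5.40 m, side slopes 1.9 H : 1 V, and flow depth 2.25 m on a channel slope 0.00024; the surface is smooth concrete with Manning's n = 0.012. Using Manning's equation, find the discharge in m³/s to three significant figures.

A = (b + z·y)·y = (5.40 + 1.9×2.25)×2.25 = 21.77 m²
P = b + 2y√(1+z²) = 5.40 + 2×2.25×√(1+1.9²) = 15.06 m
R = A/P = 21.77/15.06 = 1.445 m
Q = (1/n)·A·R^(2/3)·S^(1/2) = (1/0.012) × 21.77 × 1.445^(2/3) × 0.00024^(1/2) = 35.92 m³/s

35.9 m³/s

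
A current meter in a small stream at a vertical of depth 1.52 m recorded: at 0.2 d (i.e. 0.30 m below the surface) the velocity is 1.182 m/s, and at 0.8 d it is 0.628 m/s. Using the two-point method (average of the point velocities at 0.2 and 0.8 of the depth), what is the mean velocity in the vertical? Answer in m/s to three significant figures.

0.905 m/s

v̄ = (1.182 + 0.628) / 2 = 0.9050 m/s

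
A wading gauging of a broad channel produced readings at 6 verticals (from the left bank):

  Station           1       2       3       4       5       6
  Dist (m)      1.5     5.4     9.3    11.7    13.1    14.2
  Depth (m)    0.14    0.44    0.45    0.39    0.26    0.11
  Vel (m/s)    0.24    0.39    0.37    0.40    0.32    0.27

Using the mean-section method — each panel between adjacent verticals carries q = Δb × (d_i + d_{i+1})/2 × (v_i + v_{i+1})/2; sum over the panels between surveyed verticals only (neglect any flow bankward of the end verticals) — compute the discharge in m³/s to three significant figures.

Panel 1-2: Δb = 3.9 m, d̄ = (0.14+0.44)/2 = 0.29, v̄ = (0.24+0.39)/2 = 0.315 → q = 3.9×0.29×0.315 = 0.3563 m³/s
Panel 2-3: Δb = 3.9 m, d̄ = (0.44+0.45)/2 = 0.445, v̄ = (0.39+0.37)/2 = 0.38 → q = 3.9×0.445×0.38 = 0.6595 m³/s
Panel 3-4: Δb = 2.4 m, d̄ = (0.45+0.39)/2 = 0.42, v̄ = (0.37+0.40)/2 = 0.385 → q = 2.4×0.42×0.385 = 0.3881 m³/s
Panel 4-5: Δb = 1.4 m, d̄ = (0.39+0.26)/2 = 0.325, v̄ = (0.40+0.32)/2 = 0.36 → q = 1.4×0.325×0.36 = 0.1638 m³/s
Panel 5-6: Δb = 1.1 m, d̄ = (0.26+0.11)/2 = 0.185, v̄ = (0.32+0.27)/2 = 0.295 → q = 1.1×0.185×0.295 = 0.06003 m³/s
Q = Σ q = 1.628 m³/s

1.63 m³/s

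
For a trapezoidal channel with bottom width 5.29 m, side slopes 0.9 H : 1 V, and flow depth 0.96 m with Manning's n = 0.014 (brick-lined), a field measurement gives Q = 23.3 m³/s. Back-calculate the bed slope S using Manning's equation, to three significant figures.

0.00447

A = (b + z·y)·y = (5.29 + 0.9×0.96)×0.96 = 5.908 m²
P = b + 2y√(1+z²) = 5.29 + 2×0.96×√(1+0.9²) = 7.873 m
R = A/P = 5.908/7.873 = 0.7504 m
S = (Q·n / (1·A·R^(2/3)))² = (23.3×0.014 / (1×5.908×0.8258))² = 0.004471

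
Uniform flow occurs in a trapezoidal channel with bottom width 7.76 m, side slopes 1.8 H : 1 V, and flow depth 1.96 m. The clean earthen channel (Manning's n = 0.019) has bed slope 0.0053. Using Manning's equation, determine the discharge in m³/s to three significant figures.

A = (b + z·y)·y = (7.76 + 1.8×1.96)×1.96 = 22.12 m²
P = b + 2y√(1+z²) = 7.76 + 2×1.96×√(1+1.8²) = 15.83 m
R = A/P = 22.12/15.83 = 1.397 m
Q = (1/n)·A·R^(2/3)·S^(1/2) = (1/0.019) × 22.12 × 1.397^(2/3) × 0.0053^(1/2) = 106.0 m³/s

106 m³/s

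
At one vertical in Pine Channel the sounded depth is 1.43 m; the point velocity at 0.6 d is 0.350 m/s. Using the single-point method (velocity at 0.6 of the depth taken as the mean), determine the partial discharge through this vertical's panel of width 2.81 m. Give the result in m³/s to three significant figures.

1.41 m³/s

v̄ = v₀.₆ = 0.350 m/s
q = v̄ × d × w = 0.3500 × 1.43 × 2.81 = 1.406 m³/s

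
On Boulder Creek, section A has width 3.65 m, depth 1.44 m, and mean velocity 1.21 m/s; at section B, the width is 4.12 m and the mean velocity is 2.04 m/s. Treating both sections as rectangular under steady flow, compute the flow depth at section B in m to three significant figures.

Q = A₁V₁ = (3.65×1.44) × 1.21 = 6.360 m³/s
d₂ = Q/(b₂ V₂) = 6.360/(4.12×2.04) = 0.7567 m

0.757 m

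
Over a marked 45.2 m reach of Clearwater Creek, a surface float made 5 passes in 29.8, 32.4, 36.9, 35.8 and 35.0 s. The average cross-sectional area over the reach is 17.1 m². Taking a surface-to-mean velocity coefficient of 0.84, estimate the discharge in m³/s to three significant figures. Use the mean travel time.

t̄ = (29.8 + 32.4 + 36.9 + 35.8 + 35.0) / 5 = 33.98 s
v_surface = L / t̄ = 45.2 / 33.98 = 1.330 m/s
v_mean = 0.84 × 1.330 = 1.117 m/s
Q = A × v_mean = 17.1 × 1.117 = 19.11 m³/s

19.1 m³/s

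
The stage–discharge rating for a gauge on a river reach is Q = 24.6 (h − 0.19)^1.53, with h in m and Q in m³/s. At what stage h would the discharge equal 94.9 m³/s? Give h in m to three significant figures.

2.61 m

h − h₀ = (Q/C)^(1/b) = (94.9/24.6)^(1/1.53) = 2.417 m
h = 0.19 + 2.417 = 2.607 m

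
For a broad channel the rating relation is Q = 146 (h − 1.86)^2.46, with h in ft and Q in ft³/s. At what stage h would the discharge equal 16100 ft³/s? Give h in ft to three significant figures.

8.63 ft

h − h₀ = (Q/C)^(1/b) = (16100/146)^(1/2.46) = 6.765 ft
h = 1.86 + 6.765 = 8.625 ft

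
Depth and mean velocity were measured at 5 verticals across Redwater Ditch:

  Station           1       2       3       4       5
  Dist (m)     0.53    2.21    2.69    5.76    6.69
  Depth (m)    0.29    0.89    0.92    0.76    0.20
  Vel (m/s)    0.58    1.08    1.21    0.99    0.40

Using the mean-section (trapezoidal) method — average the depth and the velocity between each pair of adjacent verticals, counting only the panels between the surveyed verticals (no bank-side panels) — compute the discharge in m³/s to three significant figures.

Panel 1-2: Δb = 1.68 m, d̄ = (0.29+0.89)/2 = 0.59, v̄ = (0.58+1.08)/2 = 0.83 → q = 1.68×0.59×0.83 = 0.8227 m³/s
Panel 2-3: Δb = 0.48 m, d̄ = (0.89+0.92)/2 = 0.905, v̄ = (1.08+1.21)/2 = 1.145 → q = 0.48×0.905×1.145 = 0.4974 m³/s
Panel 3-4: Δb = 3.07 m, d̄ = (0.92+0.76)/2 = 0.84, v̄ = (1.21+0.99)/2 = 1.1 → q = 3.07×0.84×1.1 = 2.837 m³/s
Panel 4-5: Δb = 0.93 m, d̄ = (0.76+0.20)/2 = 0.48, v̄ = (0.99+0.40)/2 = 0.695 → q = 0.93×0.48×0.695 = 0.3102 m³/s
Q = Σ q = 4.467 m³/s

4.47 m³/s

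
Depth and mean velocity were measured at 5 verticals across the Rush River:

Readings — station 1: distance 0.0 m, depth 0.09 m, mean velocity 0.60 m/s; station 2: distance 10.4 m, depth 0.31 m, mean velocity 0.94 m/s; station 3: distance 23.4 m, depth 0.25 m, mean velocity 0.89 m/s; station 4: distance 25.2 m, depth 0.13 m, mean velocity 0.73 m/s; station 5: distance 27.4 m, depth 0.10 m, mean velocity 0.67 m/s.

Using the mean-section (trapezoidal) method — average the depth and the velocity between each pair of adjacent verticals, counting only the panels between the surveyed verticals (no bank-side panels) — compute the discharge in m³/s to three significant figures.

Panel 1-2: Δb = 10.4 m, d̄ = (0.09+0.31)/2 = 0.2, v̄ = (0.60+0.94)/2 = 0.77 → q = 10.4×0.2×0.77 = 1.602 m³/s
Panel 2-3: Δb = 13 m, d̄ = (0.31+0.25)/2 = 0.28, v̄ = (0.94+0.89)/2 = 0.915 → q = 13×0.28×0.915 = 3.331 m³/s
Panel 3-4: Δb = 1.8 m, d̄ = (0.25+0.13)/2 = 0.19, v̄ = (0.89+0.73)/2 = 0.81 → q = 1.8×0.19×0.81 = 0.2770 m³/s
Panel 4-5: Δb = 2.2 m, d̄ = (0.13+0.10)/2 = 0.115, v̄ = (0.73+0.67)/2 = 0.7 → q = 2.2×0.115×0.7 = 0.1771 m³/s
Q = Σ q = 5.386 m³/s

5.39 m³/s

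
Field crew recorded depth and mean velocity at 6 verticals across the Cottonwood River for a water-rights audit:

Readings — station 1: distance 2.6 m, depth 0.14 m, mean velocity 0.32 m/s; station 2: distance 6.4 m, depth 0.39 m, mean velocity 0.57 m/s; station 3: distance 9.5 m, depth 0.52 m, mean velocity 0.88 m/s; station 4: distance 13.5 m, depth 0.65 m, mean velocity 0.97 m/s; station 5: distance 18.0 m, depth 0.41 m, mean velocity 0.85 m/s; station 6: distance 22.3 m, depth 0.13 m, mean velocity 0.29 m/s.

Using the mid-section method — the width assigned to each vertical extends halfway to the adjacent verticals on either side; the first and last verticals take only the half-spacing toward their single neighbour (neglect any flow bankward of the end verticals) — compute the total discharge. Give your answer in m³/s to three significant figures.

w_1 = (6.4 − 2.6)/2 = 1.9 m; q_1 = 0.32 × 0.14 × 1.9 = 0.08512 m³/s
w_2 = (9.5 − 2.6)/2 = 3.45 m; q_2 = 0.57 × 0.39 × 3.45 = 0.7669 m³/s
w_3 = (13.5 − 6.4)/2 = 3.55 m; q_3 = 0.88 × 0.52 × 3.55 = 1.624 m³/s
w_4 = (18.0 − 9.5)/2 = 4.25 m; q_4 = 0.97 × 0.65 × 4.25 = 2.680 m³/s
w_5 = (22.3 − 13.5)/2 = 4.4 m; q_5 = 0.85 × 0.41 × 4.4 = 1.533 m³/s
w_6 = (22.3 − 18.0)/2 = 2.15 m; q_6 = 0.29 × 0.13 × 2.15 = 0.08106 m³/s
Q = Σ qᵢ = 6.771 m³/s

6.77 m³/s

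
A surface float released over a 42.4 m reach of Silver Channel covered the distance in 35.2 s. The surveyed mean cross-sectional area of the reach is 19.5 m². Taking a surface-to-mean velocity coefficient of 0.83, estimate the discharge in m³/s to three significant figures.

v_surface = L / t̄ = 42.4 / 35.2 = 1.205 m/s
v_mean = 0.83 × 1.205 = 0.9998 m/s
Q = A × v_mean = 19.5 × 0.9998 = 19.50 m³/s

19.5 m³/s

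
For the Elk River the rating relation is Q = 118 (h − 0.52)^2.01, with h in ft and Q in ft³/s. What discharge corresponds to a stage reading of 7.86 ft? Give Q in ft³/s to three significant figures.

Q = 118 × (7.86 − 0.52)^2.01 = 118 × 7.34^2.01 = 6485 ft³/s

6490 ft³/s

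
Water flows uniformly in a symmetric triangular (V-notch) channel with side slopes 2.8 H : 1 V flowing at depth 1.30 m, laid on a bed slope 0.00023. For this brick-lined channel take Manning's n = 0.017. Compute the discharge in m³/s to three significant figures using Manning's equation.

A = z·y² = 2.8×1.30² = 4.732 m²
P = 2y√(1+z²) = 2×1.30×√(1+2.8²) = 7.730 m
R = A/P = 4.732/7.730 = 0.6121 m
Q = (1/n)·A·R^(2/3)·S^(1/2) = (1/0.017) × 4.732 × 0.6121^(2/3) × 0.00023^(1/2) = 3.043 m³/s

3.04 m³/s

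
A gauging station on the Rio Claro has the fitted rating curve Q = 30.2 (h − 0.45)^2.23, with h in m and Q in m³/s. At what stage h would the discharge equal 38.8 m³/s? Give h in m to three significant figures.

1.57 m

h − h₀ = (Q/C)^(1/b) = (38.8/30.2)^(1/2.23) = 1.119 m
h = 0.45 + 1.119 = 1.569 m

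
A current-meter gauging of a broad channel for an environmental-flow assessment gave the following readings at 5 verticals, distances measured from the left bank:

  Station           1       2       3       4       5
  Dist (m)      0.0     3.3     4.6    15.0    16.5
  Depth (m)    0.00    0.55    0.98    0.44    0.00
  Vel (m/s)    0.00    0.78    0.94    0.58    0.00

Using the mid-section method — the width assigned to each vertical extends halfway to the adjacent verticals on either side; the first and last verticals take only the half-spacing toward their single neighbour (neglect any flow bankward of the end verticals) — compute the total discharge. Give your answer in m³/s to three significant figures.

w_2 = (4.6 − 0.0)/2 = 2.3 m; q_2 = 0.78 × 0.55 × 2.3 = 0.9867 m³/s
w_3 = (15.0 − 3.3)/2 = 5.85 m; q_3 = 0.94 × 0.98 × 5.85 = 5.389 m³/s
w_4 = (16.5 − 4.6)/2 = 5.95 m; q_4 = 0.58 × 0.44 × 5.95 = 1.518 m³/s
Stations 1, 5 contribute zero (depth or velocity is 0).
Q = Σ qᵢ = 7.894 m³/s

7.89 m³/s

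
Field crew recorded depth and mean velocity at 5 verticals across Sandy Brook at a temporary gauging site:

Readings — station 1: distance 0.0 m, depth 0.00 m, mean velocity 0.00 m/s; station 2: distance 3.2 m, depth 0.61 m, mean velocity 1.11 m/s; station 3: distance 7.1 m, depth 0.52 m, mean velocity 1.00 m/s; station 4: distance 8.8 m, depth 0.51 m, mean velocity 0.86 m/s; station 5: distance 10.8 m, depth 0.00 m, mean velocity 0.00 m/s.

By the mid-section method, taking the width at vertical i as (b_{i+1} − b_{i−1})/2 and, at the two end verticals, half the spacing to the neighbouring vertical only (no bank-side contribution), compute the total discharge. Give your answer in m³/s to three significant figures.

4.67 m³/s

w_2 = (7.1 − 0.0)/2 = 3.55 m; q_2 = 1.11 × 0.61 × 3.55 = 2.404 m³/s
w_3 = (8.8 − 3.2)/2 = 2.8 m; q_3 = 1.00 × 0.52 × 2.8 = 1.456 m³/s
w_4 = (10.8 − 7.1)/2 = 1.85 m; q_4 = 0.86 × 0.51 × 1.85 = 0.8114 m³/s
Stations 1, 5 contribute zero (depth or velocity is 0).
Q = Σ qᵢ = 4.671 m³/s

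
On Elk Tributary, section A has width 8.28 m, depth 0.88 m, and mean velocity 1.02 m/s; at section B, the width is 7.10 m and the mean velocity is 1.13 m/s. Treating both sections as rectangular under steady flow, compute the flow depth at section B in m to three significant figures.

Q = A₁V₁ = (8.28×0.88) × 1.02 = 7.432 m³/s
d₂ = Q/(b₂ V₂) = 7.432/(7.10×1.13) = 0.9264 m

0.926 m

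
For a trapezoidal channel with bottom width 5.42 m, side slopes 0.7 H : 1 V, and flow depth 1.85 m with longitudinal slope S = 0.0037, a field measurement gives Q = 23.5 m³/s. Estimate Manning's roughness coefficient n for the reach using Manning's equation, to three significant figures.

A = (b + z·y)·y = (5.42 + 0.7×1.85)×1.85 = 12.42 m²
P = b + 2y√(1+z²) = 5.42 + 2×1.85×√(1+0.7²) = 9.936 m
R = A/P = 12.42/9.936 = 1.250 m
n = (1/Q)·A·R^(2/3)·S^(1/2) = (1/23.5) × 12.42 × 1.161 × 0.06083 = 0.03732

0.0373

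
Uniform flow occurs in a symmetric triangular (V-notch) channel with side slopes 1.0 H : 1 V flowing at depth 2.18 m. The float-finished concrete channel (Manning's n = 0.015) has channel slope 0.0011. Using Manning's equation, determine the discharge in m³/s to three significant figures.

8.83 m³/s

A = z·y² = 1.0×2.18² = 4.752 m²
P = 2y√(1+z²) = 2×2.18×√(1+1.0²) = 6.166 m
R = A/P = 4.752/6.166 = 0.7707 m
Q = (1/n)·A·R^(2/3)·S^(1/2) = (1/0.015) × 4.752 × 0.7707^(2/3) × 0.0011^(1/2) = 8.833 m³/s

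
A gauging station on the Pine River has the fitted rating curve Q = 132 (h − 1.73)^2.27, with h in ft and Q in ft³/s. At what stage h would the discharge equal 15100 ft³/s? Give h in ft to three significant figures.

h − h₀ = (Q/C)^(1/b) = (15100/132)^(1/2.27) = 8.068 ft
h = 1.73 + 8.068 = 9.798 ft

9.80 ft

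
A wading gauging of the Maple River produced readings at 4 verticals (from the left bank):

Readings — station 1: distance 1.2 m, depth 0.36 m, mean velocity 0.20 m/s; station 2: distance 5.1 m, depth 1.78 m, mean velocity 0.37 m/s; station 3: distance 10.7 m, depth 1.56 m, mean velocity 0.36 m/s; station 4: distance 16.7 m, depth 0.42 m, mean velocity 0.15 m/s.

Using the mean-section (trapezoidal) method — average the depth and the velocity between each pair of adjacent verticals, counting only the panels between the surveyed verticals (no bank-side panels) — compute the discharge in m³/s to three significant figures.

Panel 1-2: Δb = 3.9 m, d̄ = (0.36+1.78)/2 = 1.07, v̄ = (0.20+0.37)/2 = 0.285 → q = 3.9×1.07×0.285 = 1.189 m³/s
Panel 2-3: Δb = 5.6 m, d̄ = (1.78+1.56)/2 = 1.67, v̄ = (0.37+0.36)/2 = 0.365 → q = 5.6×1.67×0.365 = 3.413 m³/s
Panel 3-4: Δb = 6 m, d̄ = (1.56+0.42)/2 = 0.99, v̄ = (0.36+0.15)/2 = 0.255 → q = 6×0.99×0.255 = 1.515 m³/s
Q = Σ q = 6.117 m³/s

6.12 m³/s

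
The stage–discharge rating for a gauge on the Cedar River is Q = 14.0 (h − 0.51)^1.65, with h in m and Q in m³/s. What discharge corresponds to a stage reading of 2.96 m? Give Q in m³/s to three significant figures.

Q = 14.0 × (2.96 − 0.51)^1.65 = 14.0 × 2.45^1.65 = 61.41 m³/s

61.4 m³/s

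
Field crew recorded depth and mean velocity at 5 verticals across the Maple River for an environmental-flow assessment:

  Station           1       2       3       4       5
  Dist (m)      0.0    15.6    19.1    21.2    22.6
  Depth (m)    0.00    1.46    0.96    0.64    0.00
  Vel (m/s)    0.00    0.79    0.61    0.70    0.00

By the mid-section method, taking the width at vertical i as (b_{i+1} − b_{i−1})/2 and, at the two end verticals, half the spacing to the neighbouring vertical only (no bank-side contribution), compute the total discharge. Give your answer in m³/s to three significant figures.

w_2 = (19.1 − 0.0)/2 = 9.55 m; q_2 = 0.79 × 1.46 × 9.55 = 11.01 m³/s
w_3 = (21.2 − 15.6)/2 = 2.8 m; q_3 = 0.61 × 0.96 × 2.8 = 1.640 m³/s
w_4 = (22.6 − 19.1)/2 = 1.75 m; q_4 = 0.70 × 0.64 × 1.75 = 0.7840 m³/s
Stations 1, 5 contribute zero (depth or velocity is 0).
Q = Σ qᵢ = 13.44 m³/s

13.4 m³/s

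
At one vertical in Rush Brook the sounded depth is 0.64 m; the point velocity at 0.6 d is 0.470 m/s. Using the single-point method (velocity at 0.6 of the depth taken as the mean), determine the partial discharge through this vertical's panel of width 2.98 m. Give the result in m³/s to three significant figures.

0.896 m³/s

v̄ = v₀.₆ = 0.470 m/s
q = v̄ × d × w = 0.4700 × 0.64 × 2.98 = 0.8964 m³/s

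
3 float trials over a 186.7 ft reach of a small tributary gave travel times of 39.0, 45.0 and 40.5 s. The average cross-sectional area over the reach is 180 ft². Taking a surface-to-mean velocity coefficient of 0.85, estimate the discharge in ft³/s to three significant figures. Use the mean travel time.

688 ft³/s

t̄ = (39.0 + 45.0 + 40.5) / 3 = 41.5 s
v_surface = L / t̄ = 186.7 / 41.5 = 4.499 ft/s
v_mean = 0.85 × 4.499 = 3.824 ft/s
Q = A × v_mean = 180 × 3.824 = 688.3 ft³/s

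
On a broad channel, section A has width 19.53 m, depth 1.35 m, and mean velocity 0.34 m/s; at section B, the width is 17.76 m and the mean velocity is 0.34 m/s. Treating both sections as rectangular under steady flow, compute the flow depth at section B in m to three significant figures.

1.48 m

Q = A₁V₁ = (19.53×1.35) × 0.34 = 8.964 m³/s
d₂ = Q/(b₂ V₂) = 8.964/(17.76×0.34) = 1.485 m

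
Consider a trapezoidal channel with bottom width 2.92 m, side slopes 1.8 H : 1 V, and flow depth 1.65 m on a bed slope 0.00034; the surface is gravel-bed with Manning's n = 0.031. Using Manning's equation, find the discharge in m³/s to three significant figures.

A = (b + z·y)·y = (2.92 + 1.8×1.65)×1.65 = 9.719 m²
P = b + 2y√(1+z²) = 2.92 + 2×1.65×√(1+1.8²) = 9.715 m
R = A/P = 9.719/9.715 = 1.000 m
Q = (1/n)·A·R^(2/3)·S^(1/2) = (1/0.031) × 9.719 × 1.000^(2/3) × 0.00034^(1/2) = 5.782 m³/s

5.78 m³/s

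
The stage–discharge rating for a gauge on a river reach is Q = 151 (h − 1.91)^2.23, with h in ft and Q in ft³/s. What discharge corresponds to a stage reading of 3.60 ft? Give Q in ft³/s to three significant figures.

Q = 151 × (3.60 − 1.91)^2.23 = 151 × 1.69^2.23 = 486.6 ft³/s

487 ft³/s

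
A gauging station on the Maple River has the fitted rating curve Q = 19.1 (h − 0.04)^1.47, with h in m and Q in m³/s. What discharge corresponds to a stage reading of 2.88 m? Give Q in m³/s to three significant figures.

Q = 19.1 × (2.88 − 0.04)^1.47 = 19.1 × 2.84^1.47 = 88.60 m³/s

88.6 m³/s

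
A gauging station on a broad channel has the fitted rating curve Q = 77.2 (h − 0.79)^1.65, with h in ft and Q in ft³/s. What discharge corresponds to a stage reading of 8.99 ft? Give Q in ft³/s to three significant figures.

Q = 77.2 × (8.99 − 0.79)^1.65 = 77.2 × 8.2^1.65 = 2485 ft³/s

2490 ft³/s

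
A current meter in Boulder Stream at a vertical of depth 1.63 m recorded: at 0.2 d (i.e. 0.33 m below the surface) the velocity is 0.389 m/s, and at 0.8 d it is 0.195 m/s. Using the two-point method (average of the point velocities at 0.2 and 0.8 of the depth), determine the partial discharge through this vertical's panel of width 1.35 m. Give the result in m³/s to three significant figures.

v̄ = (0.389 + 0.195) / 2 = 0.2920 m/s
q = v̄ × d × w = 0.2920 × 1.63 × 1.35 = 0.6425 m³/s

0.643 m³/s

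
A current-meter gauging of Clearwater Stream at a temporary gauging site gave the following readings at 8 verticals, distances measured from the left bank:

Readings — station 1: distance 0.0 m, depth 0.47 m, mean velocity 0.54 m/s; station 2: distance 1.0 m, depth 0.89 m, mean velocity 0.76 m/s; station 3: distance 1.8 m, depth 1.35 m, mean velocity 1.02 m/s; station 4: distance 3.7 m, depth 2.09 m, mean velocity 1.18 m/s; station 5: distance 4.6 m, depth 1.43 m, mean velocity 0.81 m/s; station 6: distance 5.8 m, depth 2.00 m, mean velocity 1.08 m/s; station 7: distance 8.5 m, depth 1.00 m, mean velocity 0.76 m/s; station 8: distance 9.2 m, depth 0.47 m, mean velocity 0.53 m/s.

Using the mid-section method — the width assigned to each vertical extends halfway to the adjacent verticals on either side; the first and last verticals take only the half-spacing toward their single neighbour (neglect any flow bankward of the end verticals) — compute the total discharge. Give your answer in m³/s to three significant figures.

w_1 = (1.0 − 0.0)/2 = 0.5 m; q_1 = 0.54 × 0.47 × 0.5 = 0.1269 m³/s
w_2 = (1.8 − 0.0)/2 = 0.9 m; q_2 = 0.76 × 0.89 × 0.9 = 0.6088 m³/s
w_3 = (3.7 − 1.0)/2 = 1.35 m; q_3 = 1.02 × 1.35 × 1.35 = 1.859 m³/s
w_4 = (4.6 − 1.8)/2 = 1.4 m; q_4 = 1.18 × 2.09 × 1.4 = 3.453 m³/s
w_5 = (5.8 − 3.7)/2 = 1.05 m; q_5 = 0.81 × 1.43 × 1.05 = 1.216 m³/s
w_6 = (8.5 − 4.6)/2 = 1.95 m; q_6 = 1.08 × 2.00 × 1.95 = 4.212 m³/s
w_7 = (9.2 − 5.8)/2 = 1.7 m; q_7 = 0.76 × 1.00 × 1.7 = 1.292 m³/s
w_8 = (9.2 − 8.5)/2 = 0.35 m; q_8 = 0.53 × 0.47 × 0.35 = 0.08719 m³/s
Q = Σ qᵢ = 12.85 m³/s

12.9 m³/s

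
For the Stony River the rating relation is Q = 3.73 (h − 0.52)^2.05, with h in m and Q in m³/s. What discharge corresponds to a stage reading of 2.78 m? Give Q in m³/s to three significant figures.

Q = 3.73 × (2.78 − 0.52)^2.05 = 3.73 × 2.26^2.05 = 19.84 m³/s

19.8 m³/s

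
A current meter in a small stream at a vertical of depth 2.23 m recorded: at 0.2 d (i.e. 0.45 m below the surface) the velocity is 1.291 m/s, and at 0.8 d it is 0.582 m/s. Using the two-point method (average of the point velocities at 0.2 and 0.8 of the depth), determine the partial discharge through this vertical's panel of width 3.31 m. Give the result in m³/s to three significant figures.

6.91 m³/s

v̄ = (1.291 + 0.582) / 2 = 0.9365 m/s
q = v̄ × d × w = 0.9365 × 2.23 × 3.31 = 6.913 m³/s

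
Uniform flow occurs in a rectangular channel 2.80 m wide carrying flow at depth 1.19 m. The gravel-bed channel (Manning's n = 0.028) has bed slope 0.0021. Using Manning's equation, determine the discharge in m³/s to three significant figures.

A = b·y = 2.80 × 1.19 = 3.332 m²
P = b + 2y = 2.80 + 2×1.19 = 5.180 m
R = A/P = 3.332/5.180 = 0.6432 m
Q = (1/n)·A·R^(2/3)·S^(1/2) = (1/0.028) × 3.332 × 0.6432^(2/3) × 0.0021^(1/2) = 4.064 m³/s

4.06 m³/s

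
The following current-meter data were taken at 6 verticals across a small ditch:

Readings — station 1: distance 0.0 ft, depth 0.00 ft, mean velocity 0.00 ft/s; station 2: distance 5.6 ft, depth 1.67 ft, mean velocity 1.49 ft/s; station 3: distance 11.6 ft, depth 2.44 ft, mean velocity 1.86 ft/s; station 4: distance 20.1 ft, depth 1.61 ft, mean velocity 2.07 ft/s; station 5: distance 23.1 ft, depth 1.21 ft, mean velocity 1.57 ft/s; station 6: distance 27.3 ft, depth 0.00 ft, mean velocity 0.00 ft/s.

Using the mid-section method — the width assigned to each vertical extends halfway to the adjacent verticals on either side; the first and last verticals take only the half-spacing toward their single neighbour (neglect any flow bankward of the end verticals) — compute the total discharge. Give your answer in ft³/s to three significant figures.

w_2 = (11.6 − 0.0)/2 = 5.8 ft; q_2 = 1.49 × 1.67 × 5.8 = 14.43 ft³/s
w_3 = (20.1 − 5.6)/2 = 7.25 ft; q_3 = 1.86 × 2.44 × 7.25 = 32.90 ft³/s
w_4 = (23.1 − 11.6)/2 = 5.75 ft; q_4 = 2.07 × 1.61 × 5.75 = 19.16 ft³/s
w_5 = (27.3 − 20.1)/2 = 3.6 ft; q_5 = 1.57 × 1.21 × 3.6 = 6.839 ft³/s
Stations 1, 6 contribute zero (depth or velocity is 0).
Q = Σ qᵢ = 73.34 ft³/s

73.3 ft³/s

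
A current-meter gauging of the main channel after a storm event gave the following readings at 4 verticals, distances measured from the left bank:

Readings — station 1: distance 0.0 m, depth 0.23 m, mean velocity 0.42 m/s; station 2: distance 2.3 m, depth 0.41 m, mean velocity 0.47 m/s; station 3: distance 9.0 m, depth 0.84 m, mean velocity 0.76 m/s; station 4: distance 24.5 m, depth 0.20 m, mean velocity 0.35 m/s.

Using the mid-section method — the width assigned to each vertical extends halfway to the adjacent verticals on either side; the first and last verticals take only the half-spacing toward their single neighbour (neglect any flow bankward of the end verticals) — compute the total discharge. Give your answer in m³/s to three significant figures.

w_1 = (2.3 − 0.0)/2 = 1.15 m; q_1 = 0.42 × 0.23 × 1.15 = 0.1111 m³/s
w_2 = (9.0 − 0.0)/2 = 4.5 m; q_2 = 0.47 × 0.41 × 4.5 = 0.8672 m³/s
w_3 = (24.5 − 2.3)/2 = 11.1 m; q_3 = 0.76 × 0.84 × 11.1 = 7.086 m³/s
w_4 = (24.5 − 9.0)/2 = 7.75 m; q_4 = 0.35 × 0.20 × 7.75 = 0.5425 m³/s
Q = Σ qᵢ = 8.607 m³/s

8.61 m³/s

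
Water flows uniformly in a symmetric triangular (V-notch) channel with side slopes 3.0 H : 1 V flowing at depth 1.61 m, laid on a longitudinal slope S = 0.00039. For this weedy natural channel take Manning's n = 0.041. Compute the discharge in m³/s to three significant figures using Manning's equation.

3.13 m³/s

A = z·y² = 3.0×1.61² = 7.776 m²
P = 2y√(1+z²) = 2×1.61×√(1+3.0²) = 10.18 m
R = A/P = 7.776/10.18 = 0.7637 m
Q = (1/n)·A·R^(2/3)·S^(1/2) = (1/0.041) × 7.776 × 0.7637^(2/3) × 0.00039^(1/2) = 3.129 m³/s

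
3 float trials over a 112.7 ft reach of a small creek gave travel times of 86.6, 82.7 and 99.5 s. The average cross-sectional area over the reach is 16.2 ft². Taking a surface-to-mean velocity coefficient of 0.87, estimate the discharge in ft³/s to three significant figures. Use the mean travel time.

17.7 ft³/s

t̄ = (86.6 + 82.7 + 99.5) / 3 = 89.6 s
v_surface = L / t̄ = 112.7 / 89.6 = 1.258 ft/s
v_mean = 0.87 × 1.258 = 1.094 ft/s
Q = A × v_mean = 16.2 × 1.094 = 17.73 ft³/s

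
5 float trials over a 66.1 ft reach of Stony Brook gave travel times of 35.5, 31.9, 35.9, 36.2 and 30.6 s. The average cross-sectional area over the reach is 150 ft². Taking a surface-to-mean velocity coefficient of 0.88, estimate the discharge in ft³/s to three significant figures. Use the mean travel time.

t̄ = (35.5 + 31.9 + 35.9 + 36.2 + 30.6) / 5 = 34.02 s
v_surface = L / t̄ = 66.1 / 34.02 = 1.943 ft/s
v_mean = 0.88 × 1.943 = 1.710 ft/s
Q = A × v_mean = 150 × 1.710 = 256.5 ft³/s

256 ft³/s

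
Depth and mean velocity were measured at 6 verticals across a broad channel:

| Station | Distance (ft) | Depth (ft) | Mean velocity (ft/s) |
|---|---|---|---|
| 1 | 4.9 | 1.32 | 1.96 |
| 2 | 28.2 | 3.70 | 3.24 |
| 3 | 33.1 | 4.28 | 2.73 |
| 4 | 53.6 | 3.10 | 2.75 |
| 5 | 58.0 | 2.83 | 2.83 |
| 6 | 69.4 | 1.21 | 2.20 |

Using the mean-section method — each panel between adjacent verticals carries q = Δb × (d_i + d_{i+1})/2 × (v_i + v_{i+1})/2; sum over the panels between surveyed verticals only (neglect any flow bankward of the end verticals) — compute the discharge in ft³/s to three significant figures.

512 ft³/s

Panel 1-2: Δb = 23.3 ft, d̄ = (1.32+3.70)/2 = 2.51, v̄ = (1.96+3.24)/2 = 2.6 → q = 23.3×2.51×2.6 = 152.1 ft³/s
Panel 2-3: Δb = 4.9 ft, d̄ = (3.70+4.28)/2 = 3.99, v̄ = (3.24+2.73)/2 = 2.985 → q = 4.9×3.99×2.985 = 58.36 ft³/s
Panel 3-4: Δb = 20.5 ft, d̄ = (4.28+3.10)/2 = 3.69, v̄ = (2.73+2.75)/2 = 2.74 → q = 20.5×3.69×2.74 = 207.3 ft³/s
Panel 4-5: Δb = 4.4 ft, d̄ = (3.10+2.83)/2 = 2.965, v̄ = (2.75+2.83)/2 = 2.79 → q = 4.4×2.965×2.79 = 36.40 ft³/s
Panel 5-6: Δb = 11.4 ft, d̄ = (2.83+1.21)/2 = 2.02, v̄ = (2.83+2.20)/2 = 2.515 → q = 11.4×2.02×2.515 = 57.92 ft³/s
Q = Σ q = 512.0 ft³/s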